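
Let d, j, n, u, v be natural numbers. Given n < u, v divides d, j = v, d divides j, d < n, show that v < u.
Because j = v and d divides j, d divides v. Since v divides d, d = v. d < n and n < u, hence d < u. Because d = v, v < u.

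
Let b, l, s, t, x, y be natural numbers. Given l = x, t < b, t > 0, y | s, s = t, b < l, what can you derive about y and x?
y < x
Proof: From s = t and y | s, y | t. Since t > 0, y ≤ t. l = x and b < l, thus b < x. Since t < b, t < x. Since y ≤ t, y < x.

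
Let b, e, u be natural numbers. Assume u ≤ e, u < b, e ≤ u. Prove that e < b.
u ≤ e and e ≤ u, therefore u = e. Since u < b, e < b.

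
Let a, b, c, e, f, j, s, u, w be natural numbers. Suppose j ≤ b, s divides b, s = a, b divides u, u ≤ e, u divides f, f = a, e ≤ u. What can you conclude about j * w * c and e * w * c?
j * w * c ≤ e * w * c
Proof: Because f = a and u divides f, u divides a. Because s = a and s divides b, a divides b. Since u divides a, u divides b. Since b divides u, b = u. Because u ≤ e and e ≤ u, u = e. b = u, so b = e. j ≤ b, so j ≤ e. By multiplying by a non-negative, j * w ≤ e * w. By multiplying by a non-negative, j * w * c ≤ e * w * c.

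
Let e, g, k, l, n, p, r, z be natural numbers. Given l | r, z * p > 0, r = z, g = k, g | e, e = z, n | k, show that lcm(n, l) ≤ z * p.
g = k and g | e, therefore k | e. n | k, so n | e. Since e = z, n | z. r = z and l | r, so l | z. Because n | z, lcm(n, l) | z. Then lcm(n, l) | z * p. Since z * p > 0, lcm(n, l) ≤ z * p.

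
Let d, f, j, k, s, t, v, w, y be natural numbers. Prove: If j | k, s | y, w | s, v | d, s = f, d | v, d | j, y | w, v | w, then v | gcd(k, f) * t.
From d | v and v | d, d = v. From d | j and j | k, d | k. Since d = v, v | k. s | y and y | w, thus s | w. w | s, so w = s. Because s = f, w = f. v | w, so v | f. Since v | k, v | gcd(k, f). Then v | gcd(k, f) * t.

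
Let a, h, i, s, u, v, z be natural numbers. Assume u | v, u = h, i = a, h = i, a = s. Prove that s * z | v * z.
Since u = h and h = i, u = i. Since u | v, i | v. i = a, so a | v. a = s, so s | v. Then s * z | v * z.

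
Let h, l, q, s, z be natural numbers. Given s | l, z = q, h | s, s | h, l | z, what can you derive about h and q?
h | q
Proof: s | h and h | s, so s = h. Since s | l, h | l. From z = q and l | z, l | q. Since h | l, h | q.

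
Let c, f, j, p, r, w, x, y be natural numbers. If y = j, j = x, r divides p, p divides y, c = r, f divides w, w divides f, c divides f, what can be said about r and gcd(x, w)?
r divides gcd(x, w)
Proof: y = j and j = x, therefore y = x. From r divides p and p divides y, r divides y. Since y = x, r divides x. f divides w and w divides f, therefore f = w. c divides f, so c divides w. c = r, so r divides w. Since r divides x, r divides gcd(x, w).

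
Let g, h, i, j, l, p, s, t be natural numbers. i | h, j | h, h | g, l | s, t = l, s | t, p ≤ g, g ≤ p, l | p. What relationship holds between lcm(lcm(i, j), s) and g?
lcm(lcm(i, j), s) | g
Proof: i | h and j | h, therefore lcm(i, j) | h. Since h | g, lcm(i, j) | g. t = l and s | t, therefore s | l. Since l | s, l = s. Since p ≤ g and g ≤ p, p = g. From l | p, l | g. Because l = s, s | g. Since lcm(i, j) | g, lcm(lcm(i, j), s) | g.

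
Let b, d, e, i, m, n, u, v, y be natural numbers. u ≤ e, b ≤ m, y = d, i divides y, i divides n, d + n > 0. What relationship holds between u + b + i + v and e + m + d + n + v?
u + b + i + v ≤ e + m + d + n + v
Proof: Because u ≤ e and b ≤ m, u + b ≤ e + m. y = d and i divides y, therefore i divides d. Since i divides n, i divides d + n. d + n > 0, so i ≤ d + n. Then i + v ≤ d + n + v. u + b ≤ e + m, so u + b + i + v ≤ e + m + d + n + v.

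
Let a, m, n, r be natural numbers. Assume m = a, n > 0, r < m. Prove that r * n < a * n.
m = a and r < m, so r < a. From n > 0, r * n < a * n.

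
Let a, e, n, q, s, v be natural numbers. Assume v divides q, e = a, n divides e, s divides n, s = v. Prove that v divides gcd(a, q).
e = a and n divides e, therefore n divides a. s divides n, so s divides a. Since s = v, v divides a. v divides q, so v divides gcd(a, q).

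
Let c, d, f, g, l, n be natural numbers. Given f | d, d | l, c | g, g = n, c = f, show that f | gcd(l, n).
Because f | d and d | l, f | l. g = n and c | g, therefore c | n. Since c = f, f | n. Since f | l, f | gcd(l, n).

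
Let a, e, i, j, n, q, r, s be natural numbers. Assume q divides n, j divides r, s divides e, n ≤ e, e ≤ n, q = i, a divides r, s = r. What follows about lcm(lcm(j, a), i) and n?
lcm(lcm(j, a), i) divides n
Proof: j divides r and a divides r, so lcm(j, a) divides r. e ≤ n and n ≤ e, thus e = n. Because s = r and s divides e, r divides e. From e = n, r divides n. From lcm(j, a) divides r, lcm(j, a) divides n. q = i and q divides n, hence i divides n. lcm(j, a) divides n, so lcm(lcm(j, a), i) divides n.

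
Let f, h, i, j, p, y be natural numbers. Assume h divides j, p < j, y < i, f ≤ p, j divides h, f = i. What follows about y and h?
y < h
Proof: f = i and f ≤ p, hence i ≤ p. j divides h and h divides j, therefore j = h. p < j, so p < h. i ≤ p, so i < h. Since y < i, y < h.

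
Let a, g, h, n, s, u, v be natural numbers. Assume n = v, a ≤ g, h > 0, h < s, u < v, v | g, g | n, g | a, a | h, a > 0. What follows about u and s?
u < s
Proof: g | a and a > 0, therefore g ≤ a. Since a ≤ g, a = g. n = v and g | n, so g | v. Since v | g, g = v. a = g, so a = v. a | h, so v | h. h > 0, so v ≤ h. Because u < v, u < h. Since h < s, u < s.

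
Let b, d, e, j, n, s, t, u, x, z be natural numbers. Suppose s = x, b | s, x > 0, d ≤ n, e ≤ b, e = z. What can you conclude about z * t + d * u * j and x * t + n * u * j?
z * t + d * u * j ≤ x * t + n * u * j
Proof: e = z and e ≤ b, hence z ≤ b. s = x and b | s, so b | x. x > 0, so b ≤ x. Since z ≤ b, z ≤ x. Then z * t ≤ x * t. d ≤ n, so d * u ≤ n * u. Then d * u * j ≤ n * u * j. Since z * t ≤ x * t, z * t + d * u * j ≤ x * t + n * u * j.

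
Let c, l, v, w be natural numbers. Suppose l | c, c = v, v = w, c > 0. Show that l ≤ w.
From c = v and v = w, c = w. Since l | c and c > 0, l ≤ c. c = w, so l ≤ w.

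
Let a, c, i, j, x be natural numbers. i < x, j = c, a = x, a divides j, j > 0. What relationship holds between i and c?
i < c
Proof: From a = x and a divides j, x divides j. Since j > 0, x ≤ j. Because j = c, x ≤ c. From i < x, i < c.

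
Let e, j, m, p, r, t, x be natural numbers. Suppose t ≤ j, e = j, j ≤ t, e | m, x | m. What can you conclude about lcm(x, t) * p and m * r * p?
lcm(x, t) * p | m * r * p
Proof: j ≤ t and t ≤ j, hence j = t. e = j and e | m, thus j | m. Since j = t, t | m. Since x | m, lcm(x, t) | m. Then lcm(x, t) | m * r. Then lcm(x, t) * p | m * r * p.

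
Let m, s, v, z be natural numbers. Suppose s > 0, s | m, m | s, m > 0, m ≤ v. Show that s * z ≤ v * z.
From m | s and s > 0, m ≤ s. From s | m and m > 0, s ≤ m. m ≤ s, so m = s. Since m ≤ v, s ≤ v. Then s * z ≤ v * z.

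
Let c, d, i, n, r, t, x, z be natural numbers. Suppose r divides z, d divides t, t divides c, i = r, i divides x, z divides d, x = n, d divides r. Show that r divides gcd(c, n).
r divides z and z divides d, thus r divides d. Since d divides r, d = r. From d divides t, r divides t. t divides c, so r divides c. From i = r and i divides x, r divides x. Since x = n, r divides n. Since r divides c, r divides gcd(c, n).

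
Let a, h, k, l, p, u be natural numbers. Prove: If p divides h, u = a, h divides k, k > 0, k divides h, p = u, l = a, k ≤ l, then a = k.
p = u and u = a, thus p = a. h divides k and k divides h, so h = k. Since p divides h, p divides k. k > 0, so p ≤ k. Since p = a, a ≤ k. l = a and k ≤ l, therefore k ≤ a. Since a ≤ k, a = k.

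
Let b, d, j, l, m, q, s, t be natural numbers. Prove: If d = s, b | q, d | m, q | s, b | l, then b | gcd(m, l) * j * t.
Because b | q and q | s, b | s. Since d = s and d | m, s | m. b | s, so b | m. b | l, so b | gcd(m, l). Then b | gcd(m, l) * j. Then b | gcd(m, l) * j * t.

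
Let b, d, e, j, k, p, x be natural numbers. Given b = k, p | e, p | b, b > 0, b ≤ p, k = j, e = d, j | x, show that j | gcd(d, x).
p | b and b > 0, therefore p ≤ b. b ≤ p, so p = b. Since b = k, p = k. k = j, so p = j. Because e = d and p | e, p | d. Since p = j, j | d. j | x, so j | gcd(d, x).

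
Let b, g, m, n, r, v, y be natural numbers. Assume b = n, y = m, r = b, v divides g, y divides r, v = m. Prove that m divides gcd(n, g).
Since r = b and y divides r, y divides b. b = n, so y divides n. y = m, so m divides n. From v = m and v divides g, m divides g. m divides n, so m divides gcd(n, g).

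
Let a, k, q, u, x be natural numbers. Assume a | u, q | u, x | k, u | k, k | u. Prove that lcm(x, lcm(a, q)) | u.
Because k | u and u | k, k = u. From x | k, x | u. a | u and q | u, thus lcm(a, q) | u. x | u, so lcm(x, lcm(a, q)) | u.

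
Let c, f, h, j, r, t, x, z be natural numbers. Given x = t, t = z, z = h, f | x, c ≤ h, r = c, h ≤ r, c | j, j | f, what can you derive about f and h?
f = h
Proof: x = t and t = z, therefore x = z. z = h, so x = h. Since f | x, f | h. Since r = c and h ≤ r, h ≤ c. From c ≤ h, c = h. From c | j and j | f, c | f. Since c = h, h | f. Since f | h, f = h.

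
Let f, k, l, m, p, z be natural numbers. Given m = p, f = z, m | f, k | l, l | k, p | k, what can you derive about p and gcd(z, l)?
p | gcd(z, l)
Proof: Since f = z and m | f, m | z. Since m = p, p | z. k | l and l | k, hence k = l. Because p | k, p | l. p | z, so p | gcd(z, l).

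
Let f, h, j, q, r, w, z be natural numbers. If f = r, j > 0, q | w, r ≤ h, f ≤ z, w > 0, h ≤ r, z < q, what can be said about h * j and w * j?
h * j < w * j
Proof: Since r ≤ h and h ≤ r, r = h. Because f = r, f = h. From q | w and w > 0, q ≤ w. z < q, so z < w. Since f ≤ z, f < w. Because f = h, h < w. j > 0, so h * j < w * j.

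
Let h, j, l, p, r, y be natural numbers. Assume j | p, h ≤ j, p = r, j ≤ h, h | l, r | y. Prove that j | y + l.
p = r and j | p, so j | r. r | y, so j | y. h ≤ j and j ≤ h, hence h = j. h | l, so j | l. Since j | y, j | y + l.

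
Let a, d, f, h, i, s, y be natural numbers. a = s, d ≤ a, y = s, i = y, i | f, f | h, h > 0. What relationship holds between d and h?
d ≤ h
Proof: Since a = s and d ≤ a, d ≤ s. i = y and i | f, hence y | f. Since y = s, s | f. f | h, so s | h. h > 0, so s ≤ h. d ≤ s, so d ≤ h.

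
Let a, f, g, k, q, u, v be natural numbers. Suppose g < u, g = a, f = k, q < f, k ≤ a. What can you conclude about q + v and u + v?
q + v < u + v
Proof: f = k and q < f, thus q < k. g = a and g < u, therefore a < u. Because k ≤ a, k < u. Since q < k, q < u. Then q + v < u + v.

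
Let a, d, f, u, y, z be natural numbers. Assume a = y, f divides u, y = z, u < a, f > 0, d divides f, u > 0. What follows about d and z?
d < z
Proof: From d divides f and f > 0, d ≤ f. f divides u and u > 0, thus f ≤ u. From d ≤ f, d ≤ u. Since a = y and u < a, u < y. Since d ≤ u, d < y. Because y = z, d < z.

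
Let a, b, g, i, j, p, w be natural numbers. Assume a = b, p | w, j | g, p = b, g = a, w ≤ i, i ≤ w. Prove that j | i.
Because g = a and a = b, g = b. j | g, so j | b. w ≤ i and i ≤ w, therefore w = i. Since p | w, p | i. p = b, so b | i. Since j | b, j | i.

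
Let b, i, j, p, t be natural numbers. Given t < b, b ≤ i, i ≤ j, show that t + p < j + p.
b ≤ i and i ≤ j, hence b ≤ j. Since t < b, t < j. Then t + p < j + p.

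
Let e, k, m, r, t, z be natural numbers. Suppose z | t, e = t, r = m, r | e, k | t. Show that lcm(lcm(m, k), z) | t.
e = t and r | e, therefore r | t. Since r = m, m | t. Since k | t, lcm(m, k) | t. z | t, so lcm(lcm(m, k), z) | t.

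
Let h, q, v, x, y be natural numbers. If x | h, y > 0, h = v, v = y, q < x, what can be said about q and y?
q < y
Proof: h = v and x | h, thus x | v. Because v = y, x | y. y > 0, so x ≤ y. q < x, so q < y.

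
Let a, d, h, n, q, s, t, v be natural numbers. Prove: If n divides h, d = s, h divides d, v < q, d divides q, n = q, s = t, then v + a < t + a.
n divides h and h divides d, therefore n divides d. Since n = q, q divides d. d divides q, so q = d. Because d = s, q = s. Because v < q, v < s. s = t, so v < t. Then v + a < t + a.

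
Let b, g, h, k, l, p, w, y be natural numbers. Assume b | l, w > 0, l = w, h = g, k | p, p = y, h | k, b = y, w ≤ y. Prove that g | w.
l = w and b | l, thus b | w. b = y, so y | w. From w > 0, y ≤ w. w ≤ y, so y = w. From p = y and k | p, k | y. Because h | k, h | y. Since h = g, g | y. y = w, so g | w.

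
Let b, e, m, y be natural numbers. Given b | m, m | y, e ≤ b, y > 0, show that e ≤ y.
b | m and m | y, hence b | y. y > 0, so b ≤ y. Since e ≤ b, e ≤ y.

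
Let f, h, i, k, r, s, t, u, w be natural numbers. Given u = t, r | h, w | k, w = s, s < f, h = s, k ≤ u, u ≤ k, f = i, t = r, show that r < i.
From k ≤ u and u ≤ k, k = u. u = t, so k = t. w = s and w | k, so s | k. k = t, so s | t. t = r, so s | r. Since h = s and r | h, r | s. s | r, so s = r. f = i and s < f, so s < i. Since s = r, r < i.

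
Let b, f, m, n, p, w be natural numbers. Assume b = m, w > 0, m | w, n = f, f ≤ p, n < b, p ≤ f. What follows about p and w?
p < w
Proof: Since f ≤ p and p ≤ f, f = p. Since n = f and n < b, f < b. b = m, so f < m. f = p, so p < m. m | w and w > 0, hence m ≤ w. p < m, so p < w.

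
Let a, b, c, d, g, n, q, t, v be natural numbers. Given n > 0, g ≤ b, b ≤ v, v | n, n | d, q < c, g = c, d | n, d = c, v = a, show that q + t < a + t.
g ≤ b and b ≤ v, so g ≤ v. g = c, so c ≤ v. n | d and d | n, hence n = d. v | n and n > 0, therefore v ≤ n. n = d, so v ≤ d. Since d = c, v ≤ c. From c ≤ v, c = v. From v = a, c = a. Since q < c, q < a. Then q + t < a + t.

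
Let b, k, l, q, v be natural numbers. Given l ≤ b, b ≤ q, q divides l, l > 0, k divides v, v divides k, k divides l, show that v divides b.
q divides l and l > 0, so q ≤ l. From b ≤ q, b ≤ l. Since l ≤ b, l = b. k divides v and v divides k, thus k = v. k divides l, so v divides l. l = b, so v divides b.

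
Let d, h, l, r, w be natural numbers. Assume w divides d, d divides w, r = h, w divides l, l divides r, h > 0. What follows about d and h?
d ≤ h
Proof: w divides d and d divides w, therefore w = d. w divides l and l divides r, therefore w divides r. Since r = h, w divides h. Since w = d, d divides h. h > 0, so d ≤ h.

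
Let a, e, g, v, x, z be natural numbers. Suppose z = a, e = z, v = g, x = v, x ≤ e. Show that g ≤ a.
e = z and z = a, thus e = a. Since x = v and v = g, x = g. x ≤ e, so g ≤ e. Since e = a, g ≤ a.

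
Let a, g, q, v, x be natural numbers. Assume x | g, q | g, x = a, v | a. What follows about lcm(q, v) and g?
lcm(q, v) | g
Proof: x = a and x | g, hence a | g. Since v | a, v | g. q | g, so lcm(q, v) | g.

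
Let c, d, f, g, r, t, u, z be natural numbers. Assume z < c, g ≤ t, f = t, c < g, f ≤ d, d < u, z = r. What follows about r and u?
r < u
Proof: c < g and g ≤ t, therefore c < t. z < c, so z < t. From f = t and f ≤ d, t ≤ d. d < u, so t < u. Because z < t, z < u. Since z = r, r < u.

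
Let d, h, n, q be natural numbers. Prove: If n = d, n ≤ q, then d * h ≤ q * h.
n = d and n ≤ q, hence d ≤ q. Then d * h ≤ q * h.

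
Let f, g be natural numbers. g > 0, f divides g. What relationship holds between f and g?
f ≤ g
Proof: f divides g and g > 0. By divisors are at most what they divide, f ≤ g.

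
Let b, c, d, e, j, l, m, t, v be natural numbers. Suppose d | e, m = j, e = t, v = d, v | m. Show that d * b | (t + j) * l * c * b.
e = t and d | e, therefore d | t. From v = d and v | m, d | m. m = j, so d | j. d | t, so d | t + j. Then d | (t + j) * l. Then d | (t + j) * l * c. Then d * b | (t + j) * l * c * b.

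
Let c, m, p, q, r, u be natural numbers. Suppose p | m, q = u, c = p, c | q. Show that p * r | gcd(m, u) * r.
Because c = p and c | q, p | q. q = u, so p | u. Since p | m, p | gcd(m, u). Then p * r | gcd(m, u) * r.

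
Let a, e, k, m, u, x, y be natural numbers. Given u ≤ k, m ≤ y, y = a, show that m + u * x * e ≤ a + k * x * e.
Since y = a and m ≤ y, m ≤ a. u ≤ k, so u * x ≤ k * x. Then u * x * e ≤ k * x * e. m ≤ a, so m + u * x * e ≤ a + k * x * e.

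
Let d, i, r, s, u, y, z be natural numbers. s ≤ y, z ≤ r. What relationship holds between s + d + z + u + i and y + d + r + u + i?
s + d + z + u + i ≤ y + d + r + u + i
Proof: s ≤ y, thus s + d ≤ y + d. z ≤ r, hence z + u ≤ r + u. Since s + d ≤ y + d, s + d + z + u ≤ y + d + r + u. Then s + d + z + u + i ≤ y + d + r + u + i.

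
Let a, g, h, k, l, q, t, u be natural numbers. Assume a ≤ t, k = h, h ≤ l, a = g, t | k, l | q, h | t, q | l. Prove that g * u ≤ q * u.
l | q and q | l, thus l = q. a = g and a ≤ t, so g ≤ t. From k = h and t | k, t | h. h | t, so h = t. Since h ≤ l, t ≤ l. g ≤ t, so g ≤ l. l = q, so g ≤ q. Then g * u ≤ q * u.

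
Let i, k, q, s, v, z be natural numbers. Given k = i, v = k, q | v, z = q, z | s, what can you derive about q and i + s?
q | i + s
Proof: From v = k and q | v, q | k. k = i, so q | i. z = q and z | s, thus q | s. Since q | i, q | i + s.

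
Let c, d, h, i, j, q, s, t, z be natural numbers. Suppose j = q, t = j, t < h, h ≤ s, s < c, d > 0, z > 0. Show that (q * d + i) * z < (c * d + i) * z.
Since t = j and t < h, j < h. Since j = q, q < h. Since h ≤ s, q < s. Since s < c, q < c. From d > 0, by multiplying by a positive, q * d < c * d. Then q * d + i < c * d + i. From z > 0, by multiplying by a positive, (q * d + i) * z < (c * d + i) * z.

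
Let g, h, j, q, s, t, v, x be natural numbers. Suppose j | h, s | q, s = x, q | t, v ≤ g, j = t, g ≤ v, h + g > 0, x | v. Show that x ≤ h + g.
s | q and q | t, so s | t. s = x, so x | t. j = t and j | h, hence t | h. x | t, so x | h. From v ≤ g and g ≤ v, v = g. x | v, so x | g. Since x | h, x | h + g. Since h + g > 0, x ≤ h + g.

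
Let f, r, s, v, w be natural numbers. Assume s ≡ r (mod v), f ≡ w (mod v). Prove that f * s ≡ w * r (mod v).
f ≡ w (mod v) and s ≡ r (mod v). By multiplying congruences, f * s ≡ w * r (mod v).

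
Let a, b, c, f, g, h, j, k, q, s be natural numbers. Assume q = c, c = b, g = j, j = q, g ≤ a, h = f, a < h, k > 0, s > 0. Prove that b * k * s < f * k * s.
Since q = c and c = b, q = b. g = j and j = q, so g = q. g ≤ a, so q ≤ a. q = b, so b ≤ a. h = f and a < h, therefore a < f. b ≤ a, so b < f. Since k > 0, by multiplying by a positive, b * k < f * k. Using s > 0 and multiplying by a positive, b * k * s < f * k * s.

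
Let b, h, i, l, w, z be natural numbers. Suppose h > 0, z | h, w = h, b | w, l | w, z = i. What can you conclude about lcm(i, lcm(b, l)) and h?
lcm(i, lcm(b, l)) ≤ h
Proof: From z = i and z | h, i | h. Since b | w and l | w, lcm(b, l) | w. w = h, so lcm(b, l) | h. Since i | h, lcm(i, lcm(b, l)) | h. Since h > 0, lcm(i, lcm(b, l)) ≤ h.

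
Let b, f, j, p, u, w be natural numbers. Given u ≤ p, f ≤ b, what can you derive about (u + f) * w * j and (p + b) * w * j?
(u + f) * w * j ≤ (p + b) * w * j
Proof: Because u ≤ p and f ≤ b, u + f ≤ p + b. Then (u + f) * w ≤ (p + b) * w. Then (u + f) * w * j ≤ (p + b) * w * j.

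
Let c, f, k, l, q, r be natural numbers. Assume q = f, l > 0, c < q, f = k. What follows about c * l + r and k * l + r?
c * l + r < k * l + r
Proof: q = f and c < q, therefore c < f. f = k, so c < k. Since l > 0, by multiplying by a positive, c * l < k * l. Then c * l + r < k * l + r.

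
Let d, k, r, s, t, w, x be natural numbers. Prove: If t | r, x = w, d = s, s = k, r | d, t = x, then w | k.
Since d = s and r | d, r | s. Because s = k, r | k. Since t | r, t | k. From t = x, x | k. Since x = w, w | k.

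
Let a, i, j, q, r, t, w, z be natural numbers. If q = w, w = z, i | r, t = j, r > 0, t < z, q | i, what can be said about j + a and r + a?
j + a < r + a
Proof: Since t = j and t < z, j < z. Because q = w and w = z, q = z. q | i and i | r, thus q | r. q = z, so z | r. r > 0, so z ≤ r. From j < z, j < r. Then j + a < r + a.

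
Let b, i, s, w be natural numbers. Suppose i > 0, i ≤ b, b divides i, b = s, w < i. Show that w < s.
b divides i and i > 0, hence b ≤ i. Because i ≤ b, i = b. w < i, so w < b. Since b = s, w < s.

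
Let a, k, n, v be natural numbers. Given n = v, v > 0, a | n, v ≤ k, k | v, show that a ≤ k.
From k | v and v > 0, k ≤ v. Since v ≤ k, v = k. Since n = v and a | n, a | v. v > 0, so a ≤ v. v = k, so a ≤ k.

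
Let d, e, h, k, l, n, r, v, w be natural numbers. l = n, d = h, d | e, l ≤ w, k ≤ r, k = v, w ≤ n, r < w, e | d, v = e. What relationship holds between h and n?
h < n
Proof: k = v and v = e, so k = e. e | d and d | e, so e = d. Since k = e, k = d. Since d = h, k = h. l = n and l ≤ w, thus n ≤ w. w ≤ n, so w = n. k ≤ r and r < w, therefore k < w. w = n, so k < n. k = h, so h < n.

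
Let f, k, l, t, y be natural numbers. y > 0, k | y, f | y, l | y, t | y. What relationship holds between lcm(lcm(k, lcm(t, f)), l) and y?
lcm(lcm(k, lcm(t, f)), l) ≤ y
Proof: t | y and f | y, thus lcm(t, f) | y. k | y, so lcm(k, lcm(t, f)) | y. Since l | y, lcm(lcm(k, lcm(t, f)), l) | y. y > 0, so lcm(lcm(k, lcm(t, f)), l) ≤ y.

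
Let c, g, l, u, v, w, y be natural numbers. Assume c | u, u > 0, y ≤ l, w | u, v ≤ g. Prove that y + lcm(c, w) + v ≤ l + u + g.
c | u and w | u, thus lcm(c, w) | u. u > 0, so lcm(c, w) ≤ u. Since y ≤ l, y + lcm(c, w) ≤ l + u. v ≤ g, so y + lcm(c, w) + v ≤ l + u + g.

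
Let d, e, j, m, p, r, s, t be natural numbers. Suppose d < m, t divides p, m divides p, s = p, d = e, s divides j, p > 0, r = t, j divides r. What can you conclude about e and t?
e < t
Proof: s = p and s divides j, hence p divides j. r = t and j divides r, so j divides t. Since p divides j, p divides t. From t divides p, p = t. d = e and d < m, therefore e < m. m divides p and p > 0, so m ≤ p. Since e < m, e < p. p = t, so e < t.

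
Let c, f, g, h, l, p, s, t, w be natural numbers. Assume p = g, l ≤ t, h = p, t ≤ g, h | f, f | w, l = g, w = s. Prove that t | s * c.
l = g and l ≤ t, therefore g ≤ t. t ≤ g, so g = t. h = p and h | f, thus p | f. f | w, so p | w. w = s, so p | s. Because p = g, g | s. Since g = t, t | s. Then t | s * c.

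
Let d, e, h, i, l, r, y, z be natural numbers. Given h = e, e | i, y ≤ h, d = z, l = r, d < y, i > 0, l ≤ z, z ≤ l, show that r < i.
z ≤ l and l ≤ z, thus z = l. d = z, so d = l. l = r, so d = r. From d < y and y ≤ h, d < h. h = e, so d < e. d = r, so r < e. Because e | i and i > 0, e ≤ i. Since r < e, r < i.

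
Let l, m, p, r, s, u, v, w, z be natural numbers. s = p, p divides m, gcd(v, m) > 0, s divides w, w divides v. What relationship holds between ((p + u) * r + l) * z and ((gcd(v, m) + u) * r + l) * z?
((p + u) * r + l) * z ≤ ((gcd(v, m) + u) * r + l) * z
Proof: s divides w and w divides v, hence s divides v. s = p, so p divides v. Since p divides m, p divides gcd(v, m). Since gcd(v, m) > 0, p ≤ gcd(v, m). Then p + u ≤ gcd(v, m) + u. By multiplying by a non-negative, (p + u) * r ≤ (gcd(v, m) + u) * r. Then (p + u) * r + l ≤ (gcd(v, m) + u) * r + l. By multiplying by a non-negative, ((p + u) * r + l) * z ≤ ((gcd(v, m) + u) * r + l) * z.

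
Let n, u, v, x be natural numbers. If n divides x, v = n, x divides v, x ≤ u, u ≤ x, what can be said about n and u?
n = u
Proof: v = n and x divides v, hence x divides n. Since n divides x, n = x. x ≤ u and u ≤ x, therefore x = u. n = x, so n = u.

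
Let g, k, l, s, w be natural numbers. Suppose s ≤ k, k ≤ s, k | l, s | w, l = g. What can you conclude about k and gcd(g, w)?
k | gcd(g, w)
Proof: Because l = g and k | l, k | g. s ≤ k and k ≤ s, so s = k. s | w, so k | w. k | g, so k | gcd(g, w).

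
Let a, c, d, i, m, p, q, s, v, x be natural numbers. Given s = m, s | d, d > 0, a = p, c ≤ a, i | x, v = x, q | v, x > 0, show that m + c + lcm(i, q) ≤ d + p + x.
s = m and s | d, hence m | d. d > 0, so m ≤ d. a = p and c ≤ a, thus c ≤ p. Since m ≤ d, m + c ≤ d + p. v = x and q | v, hence q | x. i | x, so lcm(i, q) | x. Because x > 0, lcm(i, q) ≤ x. Since m + c ≤ d + p, m + c + lcm(i, q) ≤ d + p + x.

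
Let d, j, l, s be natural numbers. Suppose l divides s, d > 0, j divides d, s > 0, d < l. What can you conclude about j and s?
j < s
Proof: Since j divides d and d > 0, j ≤ d. d < l, so j < l. l divides s and s > 0, so l ≤ s. Because j < l, j < s.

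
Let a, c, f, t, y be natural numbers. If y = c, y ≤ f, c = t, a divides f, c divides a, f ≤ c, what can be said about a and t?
a = t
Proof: y = c and y ≤ f, thus c ≤ f. Since f ≤ c, f = c. a divides f, so a divides c. Since c divides a, a = c. c = t, so a = t.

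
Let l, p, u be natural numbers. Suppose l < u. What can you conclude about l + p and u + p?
l + p < u + p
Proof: l < u. By adding to both sides, l + p < u + p.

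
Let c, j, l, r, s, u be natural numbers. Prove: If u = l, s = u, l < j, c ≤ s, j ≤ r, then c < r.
s = u and u = l, therefore s = l. Since c ≤ s, c ≤ l. l < j and j ≤ r, so l < r. Since c ≤ l, c < r.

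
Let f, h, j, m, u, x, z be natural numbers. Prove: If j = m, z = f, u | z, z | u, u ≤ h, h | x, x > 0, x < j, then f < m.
u | z and z | u, thus u = z. From h | x and x > 0, h ≤ x. Since u ≤ h, u ≤ x. From u = z, z ≤ x. z = f, so f ≤ x. Since x < j, f < j. j = m, so f < m.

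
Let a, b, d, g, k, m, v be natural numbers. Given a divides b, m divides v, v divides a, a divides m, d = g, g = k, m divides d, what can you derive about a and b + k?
a divides b + k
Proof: Because m divides v and v divides a, m divides a. Since a divides m, m = a. Because d = g and g = k, d = k. From m divides d, m divides k. Since m = a, a divides k. a divides b, so a divides b + k.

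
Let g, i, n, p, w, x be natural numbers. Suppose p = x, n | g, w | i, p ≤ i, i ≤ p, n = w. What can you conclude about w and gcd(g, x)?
w | gcd(g, x)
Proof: Because n = w and n | g, w | g. From i ≤ p and p ≤ i, i = p. Since w | i, w | p. p = x, so w | x. Since w | g, w | gcd(g, x).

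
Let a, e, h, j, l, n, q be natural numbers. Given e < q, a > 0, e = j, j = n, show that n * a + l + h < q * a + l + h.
Because e = j and j = n, e = n. e < q, so n < q. a > 0, so n * a < q * a. Then n * a + l < q * a + l. Then n * a + l + h < q * a + l + h.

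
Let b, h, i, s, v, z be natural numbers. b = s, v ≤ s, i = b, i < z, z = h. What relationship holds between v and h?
v < h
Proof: i = b and b = s, thus i = s. z = h and i < z, therefore i < h. Because i = s, s < h. Since v ≤ s, v < h.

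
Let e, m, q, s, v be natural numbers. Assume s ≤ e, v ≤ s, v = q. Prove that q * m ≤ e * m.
v ≤ s and s ≤ e, hence v ≤ e. Because v = q, q ≤ e. By multiplying by a non-negative, q * m ≤ e * m.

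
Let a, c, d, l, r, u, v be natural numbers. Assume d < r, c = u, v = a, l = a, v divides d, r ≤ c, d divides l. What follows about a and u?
a < u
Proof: Because l = a and d divides l, d divides a. v = a and v divides d, therefore a divides d. d divides a, so d = a. Since d < r, a < r. c = u and r ≤ c, thus r ≤ u. a < r, so a < u.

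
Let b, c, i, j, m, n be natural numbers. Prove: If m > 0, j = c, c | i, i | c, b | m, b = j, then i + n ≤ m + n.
c | i and i | c, thus c = i. j = c, so j = i. b = j and b | m, thus j | m. m > 0, so j ≤ m. Because j = i, i ≤ m. Then i + n ≤ m + n.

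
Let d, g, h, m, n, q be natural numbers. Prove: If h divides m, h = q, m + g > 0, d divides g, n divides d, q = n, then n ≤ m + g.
h = q and q = n, hence h = n. h divides m, so n divides m. n divides d and d divides g, so n divides g. Since n divides m, n divides m + g. Since m + g > 0, n ≤ m + g.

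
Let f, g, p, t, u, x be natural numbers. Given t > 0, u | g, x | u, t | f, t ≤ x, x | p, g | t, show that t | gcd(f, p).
u | g and g | t, therefore u | t. Since x | u, x | t. t > 0, so x ≤ t. Since t ≤ x, x = t. Since x | p, t | p. Since t | f, t | gcd(f, p).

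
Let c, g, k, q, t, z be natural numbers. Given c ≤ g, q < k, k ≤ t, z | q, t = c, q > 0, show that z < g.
z | q and q > 0, hence z ≤ q. q < k and k ≤ t, therefore q < t. Because t = c, q < c. z ≤ q, so z < c. Since c ≤ g, z < g.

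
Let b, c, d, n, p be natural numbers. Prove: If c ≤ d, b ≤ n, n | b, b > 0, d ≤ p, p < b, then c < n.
n | b and b > 0, so n ≤ b. b ≤ n, so b = n. d ≤ p and p < b, so d < b. Since b = n, d < n. c ≤ d, so c < n.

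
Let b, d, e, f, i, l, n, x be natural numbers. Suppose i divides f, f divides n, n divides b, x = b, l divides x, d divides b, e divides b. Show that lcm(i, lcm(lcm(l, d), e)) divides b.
Since i divides f and f divides n, i divides n. Since n divides b, i divides b. x = b and l divides x, hence l divides b. d divides b, so lcm(l, d) divides b. Since e divides b, lcm(lcm(l, d), e) divides b. i divides b, so lcm(i, lcm(lcm(l, d), e)) divides b.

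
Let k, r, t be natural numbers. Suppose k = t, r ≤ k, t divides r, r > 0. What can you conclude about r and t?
r = t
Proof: k = t and r ≤ k, therefore r ≤ t. t divides r and r > 0, therefore t ≤ r. Because r ≤ t, r = t.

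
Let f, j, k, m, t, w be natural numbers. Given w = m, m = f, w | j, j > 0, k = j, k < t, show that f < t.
w = m and m = f, therefore w = f. w | j, so f | j. j > 0, so f ≤ j. From k = j and k < t, j < t. f ≤ j, so f < t.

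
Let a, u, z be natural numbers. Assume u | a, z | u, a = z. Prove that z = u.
a = z and u | a, hence u | z. Since z | u, z = u.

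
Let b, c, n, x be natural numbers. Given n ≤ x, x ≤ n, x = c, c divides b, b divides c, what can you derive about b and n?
b = n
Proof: n ≤ x and x ≤ n, therefore n = x. Since x = c, n = c. Because c divides b and b divides c, c = b. n = c, so n = b. Then b = n.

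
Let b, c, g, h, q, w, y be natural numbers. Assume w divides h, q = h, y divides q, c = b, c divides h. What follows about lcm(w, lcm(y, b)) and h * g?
lcm(w, lcm(y, b)) divides h * g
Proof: q = h and y divides q, therefore y divides h. Since c = b and c divides h, b divides h. From y divides h, lcm(y, b) divides h. w divides h, so lcm(w, lcm(y, b)) divides h. Then lcm(w, lcm(y, b)) divides h * g.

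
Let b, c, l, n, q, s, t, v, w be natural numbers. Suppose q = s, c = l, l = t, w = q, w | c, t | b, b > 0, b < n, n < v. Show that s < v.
From c = l and l = t, c = t. w = q and w | c, thus q | c. Since c = t, q | t. Since t | b, q | b. Since b > 0, q ≤ b. Since q = s, s ≤ b. b < n and n < v, therefore b < v. s ≤ b, so s < v.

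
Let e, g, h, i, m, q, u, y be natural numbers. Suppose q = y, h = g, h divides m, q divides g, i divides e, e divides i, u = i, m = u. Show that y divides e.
Since q = y and q divides g, y divides g. i divides e and e divides i, so i = e. m = u and u = i, so m = i. h = g and h divides m, so g divides m. m = i, so g divides i. From i = e, g divides e. y divides g, so y divides e.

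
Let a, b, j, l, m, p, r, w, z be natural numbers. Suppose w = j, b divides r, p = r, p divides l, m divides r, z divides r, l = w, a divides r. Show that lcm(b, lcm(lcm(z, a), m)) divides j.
Since z divides r and a divides r, lcm(z, a) divides r. Since m divides r, lcm(lcm(z, a), m) divides r. b divides r, so lcm(b, lcm(lcm(z, a), m)) divides r. From l = w and p divides l, p divides w. w = j, so p divides j. Because p = r, r divides j. lcm(b, lcm(lcm(z, a), m)) divides r, so lcm(b, lcm(lcm(z, a), m)) divides j.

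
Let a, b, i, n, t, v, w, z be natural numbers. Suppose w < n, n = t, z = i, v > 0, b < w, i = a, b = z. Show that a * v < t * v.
z = i and i = a, hence z = a. Because b = z, b = a. n = t and w < n, so w < t. Because b < w, b < t. b = a, so a < t. Since v > 0, by multiplying by a positive, a * v < t * v.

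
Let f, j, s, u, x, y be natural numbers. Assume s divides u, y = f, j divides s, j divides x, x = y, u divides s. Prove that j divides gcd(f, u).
From x = y and y = f, x = f. Since j divides x, j divides f. s divides u and u divides s, hence s = u. j divides s, so j divides u. Because j divides f, j divides gcd(f, u).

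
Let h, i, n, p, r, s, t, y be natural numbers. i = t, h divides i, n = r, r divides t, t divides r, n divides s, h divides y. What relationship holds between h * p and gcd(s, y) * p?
h * p divides gcd(s, y) * p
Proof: Because i = t and h divides i, h divides t. r divides t and t divides r, so r = t. n = r, so n = t. Since n divides s, t divides s. From h divides t, h divides s. Since h divides y, h divides gcd(s, y). Then h * p divides gcd(s, y) * p.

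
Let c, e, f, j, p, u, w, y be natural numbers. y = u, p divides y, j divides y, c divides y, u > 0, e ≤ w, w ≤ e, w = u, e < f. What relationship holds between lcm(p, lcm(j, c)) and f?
lcm(p, lcm(j, c)) < f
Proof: j divides y and c divides y, thus lcm(j, c) divides y. p divides y, so lcm(p, lcm(j, c)) divides y. Since y = u, lcm(p, lcm(j, c)) divides u. Since u > 0, lcm(p, lcm(j, c)) ≤ u. e ≤ w and w ≤ e, therefore e = w. Since w = u, e = u. Since e < f, u < f. Since lcm(p, lcm(j, c)) ≤ u, lcm(p, lcm(j, c)) < f.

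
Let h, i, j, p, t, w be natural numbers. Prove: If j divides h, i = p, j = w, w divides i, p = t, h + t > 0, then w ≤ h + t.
j = w and j divides h, so w divides h. From i = p and w divides i, w divides p. p = t, so w divides t. w divides h, so w divides h + t. From h + t > 0, w ≤ h + t.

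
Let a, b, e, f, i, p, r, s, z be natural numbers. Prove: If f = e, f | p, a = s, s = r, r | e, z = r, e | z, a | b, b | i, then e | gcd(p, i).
f = e and f | p, hence e | p. Since a = s and s = r, a = r. z = r and e | z, so e | r. Because r | e, r = e. Since a = r, a = e. From a | b and b | i, a | i. Since a = e, e | i. Since e | p, e | gcd(p, i).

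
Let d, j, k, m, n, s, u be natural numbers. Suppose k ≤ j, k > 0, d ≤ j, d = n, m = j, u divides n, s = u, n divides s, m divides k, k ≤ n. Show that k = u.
Because m = j and m divides k, j divides k. Since k > 0, j ≤ k. k ≤ j, so j = k. Since d ≤ j, d ≤ k. Since d = n, n ≤ k. Since k ≤ n, k = n. Because s = u and n divides s, n divides u. u divides n, so n = u. Because k = n, k = u.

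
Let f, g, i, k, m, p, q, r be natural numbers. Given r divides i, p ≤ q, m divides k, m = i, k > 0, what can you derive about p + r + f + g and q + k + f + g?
p + r + f + g ≤ q + k + f + g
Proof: m = i and m divides k, hence i divides k. From r divides i, r divides k. From k > 0, r ≤ k. Then r + f ≤ k + f. p ≤ q, so p + r + f ≤ q + k + f. Then p + r + f + g ≤ q + k + f + g.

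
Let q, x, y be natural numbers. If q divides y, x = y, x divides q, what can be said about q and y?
q = y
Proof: Since x = y and x divides q, y divides q. q divides y, so q = y.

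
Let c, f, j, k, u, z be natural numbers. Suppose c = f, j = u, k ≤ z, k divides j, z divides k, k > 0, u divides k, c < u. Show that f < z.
Because z divides k and k > 0, z ≤ k. k ≤ z, so k = z. From j = u and k divides j, k divides u. Since u divides k, u = k. c < u, so c < k. c = f, so f < k. Since k = z, f < z.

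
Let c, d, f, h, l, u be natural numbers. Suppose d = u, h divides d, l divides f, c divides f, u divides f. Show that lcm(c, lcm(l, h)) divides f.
d = u and h divides d, hence h divides u. u divides f, so h divides f. l divides f, so lcm(l, h) divides f. Since c divides f, lcm(c, lcm(l, h)) divides f.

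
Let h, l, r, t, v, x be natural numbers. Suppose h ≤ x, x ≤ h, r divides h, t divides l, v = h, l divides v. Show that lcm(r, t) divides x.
Since h ≤ x and x ≤ h, h = x. v = h and l divides v, so l divides h. t divides l, so t divides h. Since r divides h, lcm(r, t) divides h. Since h = x, lcm(r, t) divides x.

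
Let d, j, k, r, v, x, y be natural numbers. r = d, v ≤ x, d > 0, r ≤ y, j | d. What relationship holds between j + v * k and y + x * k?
j + v * k ≤ y + x * k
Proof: j | d and d > 0, so j ≤ d. r = d and r ≤ y, therefore d ≤ y. Since j ≤ d, j ≤ y. v ≤ x, hence v * k ≤ x * k. j ≤ y, so j + v * k ≤ y + x * k.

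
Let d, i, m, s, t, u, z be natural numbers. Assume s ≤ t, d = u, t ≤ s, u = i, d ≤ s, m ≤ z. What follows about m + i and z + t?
m + i ≤ z + t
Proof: s ≤ t and t ≤ s, hence s = t. d = u and u = i, so d = i. Since d ≤ s, i ≤ s. Since s = t, i ≤ t. m ≤ z, so m + i ≤ z + t.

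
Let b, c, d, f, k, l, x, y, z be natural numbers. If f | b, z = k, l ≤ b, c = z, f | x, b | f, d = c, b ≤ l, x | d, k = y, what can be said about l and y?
l | y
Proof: Because b ≤ l and l ≤ b, b = l. f | b and b | f, so f = b. From c = z and z = k, c = k. f | x and x | d, therefore f | d. Since d = c, f | c. Since c = k, f | k. k = y, so f | y. Since f = b, b | y. Because b = l, l | y.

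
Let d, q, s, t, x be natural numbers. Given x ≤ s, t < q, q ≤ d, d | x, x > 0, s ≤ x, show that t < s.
x ≤ s and s ≤ x, therefore x = s. d | x and x > 0, thus d ≤ x. q ≤ d, so q ≤ x. x = s, so q ≤ s. Since t < q, t < s.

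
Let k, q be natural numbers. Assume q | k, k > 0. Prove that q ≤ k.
From q | k and k > 0, by divisors are at most what they divide, q ≤ k.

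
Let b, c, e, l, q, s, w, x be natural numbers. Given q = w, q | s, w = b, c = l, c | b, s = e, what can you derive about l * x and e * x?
l * x | e * x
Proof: c = l and c | b, hence l | b. Because s = e and q | s, q | e. Since q = w, w | e. From w = b, b | e. Since l | b, l | e. Then l * x | e * x.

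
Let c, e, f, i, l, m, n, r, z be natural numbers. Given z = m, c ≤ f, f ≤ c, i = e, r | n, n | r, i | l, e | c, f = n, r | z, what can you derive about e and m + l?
e | m + l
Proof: Because c ≤ f and f ≤ c, c = f. Since f = n, c = n. From e | c, e | n. r | n and n | r, so r = n. z = m and r | z, thus r | m. r = n, so n | m. Since e | n, e | m. i = e and i | l, thus e | l. e | m, so e | m + l.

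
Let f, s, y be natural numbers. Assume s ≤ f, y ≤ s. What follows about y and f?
y ≤ f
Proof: y ≤ s and s ≤ f. By transitivity, y ≤ f.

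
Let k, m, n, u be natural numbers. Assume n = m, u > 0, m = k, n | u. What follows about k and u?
k ≤ u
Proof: n = m and m = k, therefore n = k. Since n | u and u > 0, n ≤ u. n = k, so k ≤ u.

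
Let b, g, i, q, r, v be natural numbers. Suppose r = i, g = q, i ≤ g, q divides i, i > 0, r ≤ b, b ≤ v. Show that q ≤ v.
g = q and i ≤ g, hence i ≤ q. q divides i and i > 0, so q ≤ i. Because i ≤ q, i = q. Since r = i, r = q. r ≤ b and b ≤ v, so r ≤ v. Since r = q, q ≤ v.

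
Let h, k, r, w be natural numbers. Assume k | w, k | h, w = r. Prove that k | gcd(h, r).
From w = r and k | w, k | r. Since k | h, k | gcd(h, r).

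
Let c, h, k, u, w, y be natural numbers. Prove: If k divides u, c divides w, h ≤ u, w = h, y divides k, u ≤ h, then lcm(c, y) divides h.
Because w = h and c divides w, c divides h. u ≤ h and h ≤ u, hence u = h. k divides u, so k divides h. Since y divides k, y divides h. Since c divides h, lcm(c, y) divides h.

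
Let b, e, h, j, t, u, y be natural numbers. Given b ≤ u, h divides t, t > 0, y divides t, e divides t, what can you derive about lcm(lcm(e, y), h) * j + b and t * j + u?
lcm(lcm(e, y), h) * j + b ≤ t * j + u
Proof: e divides t and y divides t, so lcm(e, y) divides t. h divides t, so lcm(lcm(e, y), h) divides t. Since t > 0, lcm(lcm(e, y), h) ≤ t. By multiplying by a non-negative, lcm(lcm(e, y), h) * j ≤ t * j. b ≤ u, so lcm(lcm(e, y), h) * j + b ≤ t * j + u.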